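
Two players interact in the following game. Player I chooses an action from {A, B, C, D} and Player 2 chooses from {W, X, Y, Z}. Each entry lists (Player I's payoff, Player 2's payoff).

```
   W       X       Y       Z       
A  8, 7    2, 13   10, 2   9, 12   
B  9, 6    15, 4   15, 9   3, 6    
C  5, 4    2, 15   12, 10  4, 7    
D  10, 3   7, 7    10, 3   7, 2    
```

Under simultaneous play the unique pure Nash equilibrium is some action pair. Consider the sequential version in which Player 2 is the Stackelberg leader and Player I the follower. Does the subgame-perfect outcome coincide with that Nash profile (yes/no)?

Backward induction with Player 2 moving first.
- W: Player I compares 8, 9, 5, 10 and picks D; Player 2 would get 3.
- X: Player I compares 2, 15, 2, 7 and picks B; Player 2 would get 4.
- Y: Player I compares 10, 15, 12, 10 and picks B; Player 2 would get 9.
- Z: Player I compares 9, 3, 4, 7 and picks A; Player 2 would get 12.
Among 3, 4, 9, 12, the best is 12 at Z. Subgame-perfect outcome: (A, Z) with payoffs (9, 12).
Under simultaneous play:
Player I's best replies: W→D; X→B; Y→B; Z→A.
Player 2's best replies: A→X; B→Y; C→X; D→X.
Only (B, Y) has each player best-responding; Nash payoffs (15, 9).
Sequential outcome (A, Z) differs from the Nash profile (B, Y).

no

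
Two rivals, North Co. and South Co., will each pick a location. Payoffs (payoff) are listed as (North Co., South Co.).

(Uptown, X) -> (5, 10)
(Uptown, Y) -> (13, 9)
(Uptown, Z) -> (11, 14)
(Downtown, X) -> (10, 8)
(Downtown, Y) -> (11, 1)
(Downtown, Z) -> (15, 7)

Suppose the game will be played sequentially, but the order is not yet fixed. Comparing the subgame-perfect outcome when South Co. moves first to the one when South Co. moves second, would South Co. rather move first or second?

If North Co. leads: South Co.'s best replies are Uptown→Z, Downtown→X; North Co.'s induced payoffs 11, 10; outcome (Uptown, Z), payoffs (11, 14).
If South Co. leads: North Co.'s best replies are X→Downtown, Y→Uptown, Z→Downtown; South Co.'s induced payoffs 8, 9, 7; outcome (Uptown, Y), payoffs (13, 9).
South Co. gets 9 moving first and 14 moving second, so South Co. prefers to move second.

second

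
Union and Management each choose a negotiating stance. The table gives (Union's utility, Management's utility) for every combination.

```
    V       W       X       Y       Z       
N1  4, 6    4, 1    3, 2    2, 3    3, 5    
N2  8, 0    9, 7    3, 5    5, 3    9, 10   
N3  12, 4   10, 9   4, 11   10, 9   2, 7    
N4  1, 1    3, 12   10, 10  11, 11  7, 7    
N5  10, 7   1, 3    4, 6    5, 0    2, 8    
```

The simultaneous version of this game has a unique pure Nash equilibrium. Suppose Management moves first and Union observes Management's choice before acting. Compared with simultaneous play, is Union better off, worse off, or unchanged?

Solve by backward induction (Management leads).
- V: BR = N3, leader payoff 4.
- W: BR = N3, leader payoff 9.
- X: BR = N4, leader payoff 10.
- Y: BR = N4, leader payoff 11.
- Z: BR = N2, leader payoff 10.
Among 4, 9, 10, 11, 10, the best is 11 at Y. Subgame-perfect outcome: (N4, Y) with payoffs (11, 11).
Under simultaneous play:
Union's best replies: V→N3; W→N3; X→N4; Y→N4; Z→N2.
Management's best replies: N1→V; N2→Z; N3→X; N4→W; N5→Z.
The unique mutual best reply is (N2, Z), giving (9, 10).
Union earns 11 sequentially versus 9 at the Nash outcome: better off.

better off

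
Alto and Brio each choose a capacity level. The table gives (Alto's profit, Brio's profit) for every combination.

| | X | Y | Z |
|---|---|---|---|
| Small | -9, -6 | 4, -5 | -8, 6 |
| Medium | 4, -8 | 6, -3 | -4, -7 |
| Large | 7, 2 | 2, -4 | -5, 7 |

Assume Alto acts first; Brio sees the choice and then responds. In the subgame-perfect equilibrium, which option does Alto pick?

Brio best-responds to each possible Alto move:
- Small: Brio compares -6, -5, 6 and picks Z; Alto would get -8.
- Medium: Brio compares -8, -3, -7 and picks Y; Alto would get 6.
- Large: Brio compares 2, -4, 7 and picks Z; Alto would get -5.
Maximizing over -8, 6, -5, Alto chooses Medium. Subgame-perfect outcome: (Medium, Y) with payoffs (6, -3).

Medium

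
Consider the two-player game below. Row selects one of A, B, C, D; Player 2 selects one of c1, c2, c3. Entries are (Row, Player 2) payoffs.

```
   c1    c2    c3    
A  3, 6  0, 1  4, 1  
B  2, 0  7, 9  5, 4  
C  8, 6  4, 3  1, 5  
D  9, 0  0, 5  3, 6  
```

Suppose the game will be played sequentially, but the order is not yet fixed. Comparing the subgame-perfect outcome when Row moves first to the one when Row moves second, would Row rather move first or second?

first

If Row leads: Player 2's best replies are A→c1, B→c2, C→c1, D→c3; Row's induced payoffs 3, 7, 8, 3; outcome (C, c1), payoffs (8, 6).
If Player 2 leads: Row's best replies are c1→D, c2→B, c3→B; Player 2's induced payoffs 0, 9, 4; outcome (B, c2), payoffs (7, 9).
Row gets 8 moving first and 7 moving second, so Row prefers to move first.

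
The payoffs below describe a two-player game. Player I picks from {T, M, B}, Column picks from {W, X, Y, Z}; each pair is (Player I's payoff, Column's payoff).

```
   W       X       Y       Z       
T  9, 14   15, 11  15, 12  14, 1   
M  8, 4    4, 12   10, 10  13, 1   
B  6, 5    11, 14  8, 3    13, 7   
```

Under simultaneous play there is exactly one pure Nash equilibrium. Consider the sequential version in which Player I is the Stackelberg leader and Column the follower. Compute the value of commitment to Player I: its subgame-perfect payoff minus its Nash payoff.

Solve by backward induction (Player I leads).
- T → Column plays W (best of 14, 11, 12, 1); Player I gets 9.
- M → Column plays X (best of 4, 12, 10, 1); Player I gets 4.
- B → Column plays X (best of 5, 14, 3, 7); Player I gets 11.
Player I's induced payoffs are 9, 4, 11, so Player I commits to B. Subgame-perfect outcome: (B, X) with payoffs (11, 14).
Under simultaneous play:
Player I's best replies: W→T; X→T; Y→T; Z→T.
Column's best replies: T→W; M→X; B→X.
Only (T, W) has each player best-responding; Nash payoffs (9, 14).
Player I's commitment gain: 11 − 9 = 2.

2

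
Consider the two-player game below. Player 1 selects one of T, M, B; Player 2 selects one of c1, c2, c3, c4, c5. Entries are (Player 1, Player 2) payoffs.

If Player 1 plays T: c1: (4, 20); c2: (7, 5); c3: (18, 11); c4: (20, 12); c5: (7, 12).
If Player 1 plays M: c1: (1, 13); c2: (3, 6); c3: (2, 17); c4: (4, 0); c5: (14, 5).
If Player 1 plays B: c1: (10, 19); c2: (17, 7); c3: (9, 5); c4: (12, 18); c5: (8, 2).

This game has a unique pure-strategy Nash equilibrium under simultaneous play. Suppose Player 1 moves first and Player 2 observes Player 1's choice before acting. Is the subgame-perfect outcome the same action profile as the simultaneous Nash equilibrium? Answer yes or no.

yes

Backward induction with Player 1 moving first.
- T: BR = c1, leader payoff 4.
- M: BR = c3, leader payoff 2.
- B: BR = c1, leader payoff 10.
Player 1's induced payoffs are 4, 2, 10, so Player 1 commits to B. Subgame-perfect outcome: (B, c1) with payoffs (10, 19).
Now find the simultaneous Nash equilibrium.
Player 1's best replies: c1→B; c2→B; c3→T; c4→T; c5→M.
Player 2's best replies: T→c1; M→c3; B→c1.
Only (B, c1) has each player best-responding; Nash payoffs (10, 19).
Sequential outcome (B, c1) coincides with the Nash profile (B, c1).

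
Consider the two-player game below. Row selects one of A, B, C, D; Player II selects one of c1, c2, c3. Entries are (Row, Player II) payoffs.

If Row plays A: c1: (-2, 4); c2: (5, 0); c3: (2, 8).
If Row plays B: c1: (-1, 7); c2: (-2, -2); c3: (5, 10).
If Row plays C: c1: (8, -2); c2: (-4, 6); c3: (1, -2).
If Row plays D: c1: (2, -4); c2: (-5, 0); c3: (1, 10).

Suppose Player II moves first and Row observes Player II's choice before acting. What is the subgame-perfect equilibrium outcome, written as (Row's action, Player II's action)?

(B, c3)

Backward induction with Player II moving first.
- c1 → Row plays C (best of -2, -1, 8, 2); Player II gets -2.
- c2 → Row plays A (best of 5, -2, -4, -5); Player II gets 0.
- c3 → Row plays B (best of 2, 5, 1, 1); Player II gets 10.
Maximizing over -2, 0, 10, Player II chooses c3. Subgame-perfect outcome: (B, c3) with payoffs (5, 10).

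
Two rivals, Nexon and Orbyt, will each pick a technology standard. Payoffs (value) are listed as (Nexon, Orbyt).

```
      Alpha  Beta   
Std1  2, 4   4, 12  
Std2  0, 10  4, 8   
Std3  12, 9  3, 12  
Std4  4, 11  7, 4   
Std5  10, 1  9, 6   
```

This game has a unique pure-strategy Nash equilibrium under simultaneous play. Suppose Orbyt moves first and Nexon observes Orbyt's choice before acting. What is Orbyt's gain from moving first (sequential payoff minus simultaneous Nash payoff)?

3

Work backward from Nexon's decision.
- Alpha: Nexon compares 2, 0, 12, 4, 10 and picks Std3; Orbyt would get 9.
- Beta: Nexon compares 4, 4, 3, 7, 9 and picks Std5; Orbyt would get 6.
Maximizing over 9, 6, Orbyt chooses Alpha. Subgame-perfect outcome: (Std3, Alpha) with payoffs (12, 9).
Now find the simultaneous Nash equilibrium.
Nexon's best replies: Alpha→Std3; Beta→Std5.
Orbyt's best replies: Std1→Beta; Std2→Alpha; Std3→Beta; Std4→Alpha; Std5→Beta.
Only (Std5, Beta) has each player best-responding; Nash payoffs (9, 6).
Orbyt's commitment gain: 9 − 6 = 3.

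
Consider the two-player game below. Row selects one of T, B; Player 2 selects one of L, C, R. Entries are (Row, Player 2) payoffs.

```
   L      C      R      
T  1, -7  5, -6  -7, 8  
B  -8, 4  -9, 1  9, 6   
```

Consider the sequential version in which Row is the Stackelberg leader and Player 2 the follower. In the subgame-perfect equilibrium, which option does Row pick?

B

Work backward from Player 2's decision.
- T: Player 2 compares -7, -6, 8 and picks R; Row would get -7.
- B: Player 2 compares 4, 1, 6 and picks R; Row would get 9.
Row's induced payoffs are -7, 9, so Row commits to B. Subgame-perfect outcome: (B, R) with payoffs (9, 6).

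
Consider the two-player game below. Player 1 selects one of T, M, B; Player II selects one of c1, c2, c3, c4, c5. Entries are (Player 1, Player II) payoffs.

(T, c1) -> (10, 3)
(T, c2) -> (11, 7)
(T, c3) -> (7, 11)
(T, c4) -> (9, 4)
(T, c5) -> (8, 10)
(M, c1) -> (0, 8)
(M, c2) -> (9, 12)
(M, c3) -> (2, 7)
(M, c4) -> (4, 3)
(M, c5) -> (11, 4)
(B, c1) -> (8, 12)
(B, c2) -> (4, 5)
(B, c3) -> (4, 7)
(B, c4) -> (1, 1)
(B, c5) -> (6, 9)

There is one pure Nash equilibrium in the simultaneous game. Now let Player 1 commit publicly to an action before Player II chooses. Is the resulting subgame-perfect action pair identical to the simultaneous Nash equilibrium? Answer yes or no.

no

Backward induction with Player 1 moving first.
- T: BR = c3, leader payoff 7.
- M: BR = c2, leader payoff 9.
- B: BR = c1, leader payoff 8.
Among 7, 9, 8, the best is 9 at M. Subgame-perfect outcome: (M, c2) with payoffs (9, 12).
Under simultaneous play:
Player 1's best replies: c1→T; c2→T; c3→T; c4→T; c5→M.
Player II's best replies: T→c3; M→c2; B→c1.
The unique mutual best reply is (T, c3), giving (7, 11).
Sequential outcome (M, c2) differs from the Nash profile (T, c3).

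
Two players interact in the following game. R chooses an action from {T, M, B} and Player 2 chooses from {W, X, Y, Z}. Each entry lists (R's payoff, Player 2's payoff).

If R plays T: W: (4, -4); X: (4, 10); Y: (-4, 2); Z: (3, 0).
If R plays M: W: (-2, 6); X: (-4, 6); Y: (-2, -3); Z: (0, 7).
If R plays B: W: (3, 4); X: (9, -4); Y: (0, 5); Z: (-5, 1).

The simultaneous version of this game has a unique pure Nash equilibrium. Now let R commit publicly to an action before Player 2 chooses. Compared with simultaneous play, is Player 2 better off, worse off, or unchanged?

Backward induction with R moving first.
- T → Player 2 plays X (best of -4, 10, 2, 0); R gets 4.
- M → Player 2 plays Z (best of 6, 6, -3, 7); R gets 0.
- B → Player 2 plays Y (best of 4, -4, 5, 1); R gets 0.
R's induced payoffs are 4, 0, 0, so R commits to T. Subgame-perfect outcome: (T, X) with payoffs (4, 10).
Now find the simultaneous Nash equilibrium.
R's best replies: W→T; X→B; Y→B; Z→T.
Player 2's best replies: T→X; M→Z; B→Y.
Only (B, Y) has each player best-responding; Nash payoffs (0, 5).
Player 2 earns 10 sequentially versus 5 at the Nash outcome: better off.

better off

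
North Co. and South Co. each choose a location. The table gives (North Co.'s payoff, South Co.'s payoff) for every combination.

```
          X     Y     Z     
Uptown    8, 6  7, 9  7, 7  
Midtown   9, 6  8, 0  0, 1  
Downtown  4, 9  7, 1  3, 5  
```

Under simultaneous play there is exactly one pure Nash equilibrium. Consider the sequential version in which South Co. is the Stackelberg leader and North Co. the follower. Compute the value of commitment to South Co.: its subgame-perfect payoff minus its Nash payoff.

North Co. best-responds to each possible South Co. move:
- X: North Co. compares 8, 9, 4 and picks Midtown; South Co. would get 6.
- Y: North Co. compares 7, 8, 7 and picks Midtown; South Co. would get 0.
- Z: North Co. compares 7, 0, 3 and picks Uptown; South Co. would get 7.
Maximizing over 6, 0, 7, South Co. chooses Z. Subgame-perfect outcome: (Uptown, Z) with payoffs (7, 7).
Now find the simultaneous Nash equilibrium.
North Co.'s best replies: X→Midtown; Y→Midtown; Z→Uptown.
South Co.'s best replies: Uptown→Y; Midtown→X; Downtown→X.
Only (Midtown, X) has each player best-responding; Nash payoffs (9, 6).
South Co.'s commitment gain: 7 − 6 = 1.

1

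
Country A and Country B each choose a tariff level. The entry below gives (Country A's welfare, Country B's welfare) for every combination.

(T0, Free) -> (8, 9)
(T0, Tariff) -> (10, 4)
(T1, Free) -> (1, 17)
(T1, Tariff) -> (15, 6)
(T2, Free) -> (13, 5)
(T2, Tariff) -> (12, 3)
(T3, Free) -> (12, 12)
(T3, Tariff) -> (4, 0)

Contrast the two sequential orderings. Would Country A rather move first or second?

second

If Country A leads: Country B's best replies are T0→Free, T1→Free, T2→Free, T3→Free; Country A's induced payoffs 8, 1, 13, 12; outcome (T2, Free), payoffs (13, 5).
If Country B leads: Country A's best replies are Free→T2, Tariff→T1; Country B's induced payoffs 5, 6; outcome (T1, Tariff), payoffs (15, 6).
Country A gets 13 moving first and 15 moving second, so Country A prefers to move second.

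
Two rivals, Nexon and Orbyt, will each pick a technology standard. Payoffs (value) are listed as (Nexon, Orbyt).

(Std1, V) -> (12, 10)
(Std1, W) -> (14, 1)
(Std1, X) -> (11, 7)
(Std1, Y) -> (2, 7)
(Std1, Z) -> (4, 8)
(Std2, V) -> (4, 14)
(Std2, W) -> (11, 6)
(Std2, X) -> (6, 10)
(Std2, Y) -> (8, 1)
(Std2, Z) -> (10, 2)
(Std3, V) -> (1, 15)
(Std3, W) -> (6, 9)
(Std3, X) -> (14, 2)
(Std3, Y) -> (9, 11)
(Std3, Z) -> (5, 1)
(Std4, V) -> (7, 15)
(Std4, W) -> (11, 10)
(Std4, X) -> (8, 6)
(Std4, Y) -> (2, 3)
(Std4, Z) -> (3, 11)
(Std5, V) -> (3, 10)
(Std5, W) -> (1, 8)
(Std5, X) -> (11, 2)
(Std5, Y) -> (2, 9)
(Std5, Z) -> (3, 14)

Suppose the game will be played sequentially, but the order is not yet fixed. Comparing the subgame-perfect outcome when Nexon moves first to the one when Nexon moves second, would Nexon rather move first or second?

If Nexon leads: Orbyt's best replies are Std1→V, Std2→V, Std3→V, Std4→V, Std5→Z; Nexon's induced payoffs 12, 4, 1, 7, 3; outcome (Std1, V), payoffs (12, 10).
If Orbyt leads: Nexon's best replies are V→Std1, W→Std1, X→Std3, Y→Std3, Z→Std2; Orbyt's induced payoffs 10, 1, 2, 11, 2; outcome (Std3, Y), payoffs (9, 11).
Nexon gets 12 moving first and 9 moving second, so Nexon prefers to move first.

first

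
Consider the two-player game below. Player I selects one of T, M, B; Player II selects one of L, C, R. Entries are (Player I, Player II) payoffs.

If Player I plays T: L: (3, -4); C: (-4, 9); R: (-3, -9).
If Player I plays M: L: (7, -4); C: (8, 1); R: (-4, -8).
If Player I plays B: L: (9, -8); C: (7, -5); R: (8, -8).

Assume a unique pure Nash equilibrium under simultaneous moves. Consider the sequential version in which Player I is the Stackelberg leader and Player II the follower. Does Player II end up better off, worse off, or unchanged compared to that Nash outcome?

unchanged

Player II best-responds to each possible Player I move:
- T → Player II plays C (best of -4, 9, -9); Player I gets -4.
- M → Player II plays C (best of -4, 1, -8); Player I gets 8.
- B → Player II plays C (best of -8, -5, -8); Player I gets 7.
Player I's induced payoffs are -4, 8, 7, so Player I commits to M. Subgame-perfect outcome: (M, C) with payoffs (8, 1).
Under simultaneous play:
Player I's best replies: L→B; C→M; R→B.
Player II's best replies: T→C; M→C; B→C.
Only (M, C) has each player best-responding; Nash payoffs (8, 1).
Player II earns 1 sequentially versus 1 at the Nash outcome: unchanged.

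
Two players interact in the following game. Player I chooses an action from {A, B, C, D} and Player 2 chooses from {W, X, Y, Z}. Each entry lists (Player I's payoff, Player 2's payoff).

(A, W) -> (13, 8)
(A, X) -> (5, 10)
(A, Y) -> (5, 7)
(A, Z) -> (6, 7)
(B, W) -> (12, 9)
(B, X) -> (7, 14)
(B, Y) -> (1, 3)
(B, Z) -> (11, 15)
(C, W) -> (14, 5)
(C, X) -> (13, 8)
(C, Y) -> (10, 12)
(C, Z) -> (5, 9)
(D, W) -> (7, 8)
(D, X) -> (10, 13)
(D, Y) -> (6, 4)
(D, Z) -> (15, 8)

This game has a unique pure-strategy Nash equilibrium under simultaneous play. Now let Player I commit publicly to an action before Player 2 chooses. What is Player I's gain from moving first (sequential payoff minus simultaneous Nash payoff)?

1

Solve by backward induction (Player I leads).
- A: BR = X, leader payoff 5.
- B: BR = Z, leader payoff 11.
- C: BR = Y, leader payoff 10.
- D: BR = X, leader payoff 10.
Player I's induced payoffs are 5, 11, 10, 10, so Player I commits to B. Subgame-perfect outcome: (B, Z) with payoffs (11, 15).
For the simultaneous game, intersect best replies.
Player I's best replies: W→C; X→C; Y→C; Z→D.
Player 2's best replies: A→X; B→Z; C→Y; D→X.
The unique mutual best reply is (C, Y), giving (10, 12).
Player I's commitment gain: 11 − 10 = 1.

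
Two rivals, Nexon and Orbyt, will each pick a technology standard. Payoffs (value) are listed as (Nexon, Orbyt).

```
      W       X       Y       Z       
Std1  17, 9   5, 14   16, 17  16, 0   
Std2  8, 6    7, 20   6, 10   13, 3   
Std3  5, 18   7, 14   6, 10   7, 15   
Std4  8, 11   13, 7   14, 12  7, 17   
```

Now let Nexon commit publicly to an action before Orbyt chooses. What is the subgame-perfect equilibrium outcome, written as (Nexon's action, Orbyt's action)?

(Std1, Y)

Work backward from Orbyt's decision.
- Std1: Orbyt compares 9, 14, 17, 0 and picks Y; Nexon would get 16.
- Std2: Orbyt compares 6, 20, 10, 3 and picks X; Nexon would get 7.
- Std3: Orbyt compares 18, 14, 10, 15 and picks W; Nexon would get 5.
- Std4: Orbyt compares 11, 7, 12, 17 and picks Z; Nexon would get 7.
Nexon's induced payoffs are 16, 7, 5, 7, so Nexon commits to Std1. Subgame-perfect outcome: (Std1, Y) with payoffs (16, 17).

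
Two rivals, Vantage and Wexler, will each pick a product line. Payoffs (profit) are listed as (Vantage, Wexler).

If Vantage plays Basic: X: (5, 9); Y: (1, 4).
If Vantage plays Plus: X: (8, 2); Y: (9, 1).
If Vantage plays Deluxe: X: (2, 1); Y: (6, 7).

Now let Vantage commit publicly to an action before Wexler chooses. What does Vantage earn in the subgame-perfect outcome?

8

Backward induction with Vantage moving first.
- Basic: BR = X, leader payoff 5.
- Plus: BR = X, leader payoff 8.
- Deluxe: BR = Y, leader payoff 6.
Vantage's induced payoffs are 5, 8, 6, so Vantage commits to Plus. Subgame-perfect outcome: (Plus, X) with payoffs (8, 2).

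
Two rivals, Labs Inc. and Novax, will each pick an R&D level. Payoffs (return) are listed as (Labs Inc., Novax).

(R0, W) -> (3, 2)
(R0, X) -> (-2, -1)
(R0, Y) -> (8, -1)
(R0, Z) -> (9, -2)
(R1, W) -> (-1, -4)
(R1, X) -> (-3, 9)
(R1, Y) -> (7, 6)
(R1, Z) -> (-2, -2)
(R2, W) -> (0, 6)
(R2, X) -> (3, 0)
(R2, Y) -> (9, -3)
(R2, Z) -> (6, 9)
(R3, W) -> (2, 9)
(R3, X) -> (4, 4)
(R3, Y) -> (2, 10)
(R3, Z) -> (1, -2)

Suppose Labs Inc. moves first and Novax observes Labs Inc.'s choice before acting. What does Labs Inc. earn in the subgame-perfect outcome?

Work backward from Novax's decision.
- R0: Novax compares 2, -1, -1, -2 and picks W; Labs Inc. would get 3.
- R1: Novax compares -4, 9, 6, -2 and picks X; Labs Inc. would get -3.
- R2: Novax compares 6, 0, -3, 9 and picks Z; Labs Inc. would get 6.
- R3: Novax compares 9, 4, 10, -2 and picks Y; Labs Inc. would get 2.
Labs Inc.'s induced payoffs are 3, -3, 6, 2, so Labs Inc. commits to R2. Subgame-perfect outcome: (R2, Z) with payoffs (6, 9).

6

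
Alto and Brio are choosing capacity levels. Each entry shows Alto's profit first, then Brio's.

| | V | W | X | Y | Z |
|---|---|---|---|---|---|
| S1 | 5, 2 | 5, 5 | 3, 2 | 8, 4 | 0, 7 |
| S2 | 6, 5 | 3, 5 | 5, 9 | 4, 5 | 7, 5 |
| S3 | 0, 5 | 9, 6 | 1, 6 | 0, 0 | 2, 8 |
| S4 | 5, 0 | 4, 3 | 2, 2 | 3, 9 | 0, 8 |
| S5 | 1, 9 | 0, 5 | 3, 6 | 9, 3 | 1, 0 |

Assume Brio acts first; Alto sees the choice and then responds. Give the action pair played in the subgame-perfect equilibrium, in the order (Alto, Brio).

Work backward from Alto's decision.
- V → Alto plays S2 (best of 5, 6, 0, 5, 1); Brio gets 5.
- W → Alto plays S3 (best of 5, 3, 9, 4, 0); Brio gets 6.
- X → Alto plays S2 (best of 3, 5, 1, 2, 3); Brio gets 9.
- Y → Alto plays S5 (best of 8, 4, 0, 3, 9); Brio gets 3.
- Z → Alto plays S2 (best of 0, 7, 2, 0, 1); Brio gets 5.
Brio's induced payoffs are 5, 6, 9, 3, 5, so Brio commits to X. Subgame-perfect outcome: (S2, X) with payoffs (5, 9).

(S2, X)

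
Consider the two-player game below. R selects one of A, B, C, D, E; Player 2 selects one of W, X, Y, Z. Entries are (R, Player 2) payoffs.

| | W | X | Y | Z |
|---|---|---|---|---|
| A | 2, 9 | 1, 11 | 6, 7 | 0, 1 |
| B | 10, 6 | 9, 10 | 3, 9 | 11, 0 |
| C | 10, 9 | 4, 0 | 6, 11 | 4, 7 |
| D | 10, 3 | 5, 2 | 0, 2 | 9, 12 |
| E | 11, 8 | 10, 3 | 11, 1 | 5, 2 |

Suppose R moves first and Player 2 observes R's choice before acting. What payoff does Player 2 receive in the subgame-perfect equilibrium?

8

Player 2 best-responds to each possible R move:
- A: BR = X, leader payoff 1.
- B: BR = X, leader payoff 9.
- C: BR = Y, leader payoff 6.
- D: BR = Z, leader payoff 9.
- E: BR = W, leader payoff 11.
R's induced payoffs are 1, 9, 6, 9, 11, so R commits to E. Subgame-perfect outcome: (E, W) with payoffs (11, 8).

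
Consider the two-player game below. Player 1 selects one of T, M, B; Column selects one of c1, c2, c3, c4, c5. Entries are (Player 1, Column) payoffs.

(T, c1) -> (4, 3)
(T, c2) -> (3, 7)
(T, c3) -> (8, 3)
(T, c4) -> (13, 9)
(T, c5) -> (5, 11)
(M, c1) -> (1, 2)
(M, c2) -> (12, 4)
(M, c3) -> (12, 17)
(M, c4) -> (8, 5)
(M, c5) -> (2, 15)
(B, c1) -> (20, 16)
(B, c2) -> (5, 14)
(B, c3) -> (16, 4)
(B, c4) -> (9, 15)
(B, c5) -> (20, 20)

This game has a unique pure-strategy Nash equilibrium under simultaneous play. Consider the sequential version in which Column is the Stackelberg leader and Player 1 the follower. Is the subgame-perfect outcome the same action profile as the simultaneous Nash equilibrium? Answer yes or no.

Player 1 best-responds to each possible Column move:
- c1: Player 1 compares 4, 1, 20 and picks B; Column would get 16.
- c2: Player 1 compares 3, 12, 5 and picks M; Column would get 4.
- c3: Player 1 compares 8, 12, 16 and picks B; Column would get 4.
- c4: Player 1 compares 13, 8, 9 and picks T; Column would get 9.
- c5: Player 1 compares 5, 2, 20 and picks B; Column would get 20.
Among 16, 4, 4, 9, 20, the best is 20 at c5. Subgame-perfect outcome: (B, c5) with payoffs (20, 20).
Under simultaneous play:
Player 1's best replies: c1→B; c2→M; c3→B; c4→T; c5→B.
Column's best replies: T→c5; M→c3; B→c5.
Only (B, c5) has each player best-responding; Nash payoffs (20, 20).
Sequential outcome (B, c5) coincides with the Nash profile (B, c5).

yes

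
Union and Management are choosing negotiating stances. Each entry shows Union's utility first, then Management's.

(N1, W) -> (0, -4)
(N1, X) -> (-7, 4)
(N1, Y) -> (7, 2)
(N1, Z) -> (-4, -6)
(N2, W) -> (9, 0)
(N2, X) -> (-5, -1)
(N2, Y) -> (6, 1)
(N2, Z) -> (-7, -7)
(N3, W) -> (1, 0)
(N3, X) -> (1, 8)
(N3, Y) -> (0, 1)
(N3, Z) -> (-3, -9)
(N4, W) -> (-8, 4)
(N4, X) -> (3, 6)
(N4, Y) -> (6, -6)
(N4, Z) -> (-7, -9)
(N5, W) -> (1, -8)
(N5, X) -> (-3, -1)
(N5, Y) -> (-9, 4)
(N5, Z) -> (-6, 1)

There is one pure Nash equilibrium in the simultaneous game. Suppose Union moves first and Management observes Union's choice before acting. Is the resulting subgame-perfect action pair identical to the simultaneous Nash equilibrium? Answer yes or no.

no

Solve by backward induction (Union leads).
- N1 → Management plays X (best of -4, 4, 2, -6); Union gets -7.
- N2 → Management plays Y (best of 0, -1, 1, -7); Union gets 6.
- N3 → Management plays X (best of 0, 8, 1, -9); Union gets 1.
- N4 → Management plays X (best of 4, 6, -6, -9); Union gets 3.
- N5 → Management plays Y (best of -8, -1, 4, 1); Union gets -9.
Among -7, 6, 1, 3, -9, the best is 6 at N2. Subgame-perfect outcome: (N2, Y) with payoffs (6, 1).
Under simultaneous play:
Union's best replies: W→N2; X→N4; Y→N1; Z→N3.
Management's best replies: N1→X; N2→Y; N3→X; N4→X; N5→Y.
Only (N4, X) has each player best-responding; Nash payoffs (3, 6).
Sequential outcome (N2, Y) differs from the Nash profile (N4, X).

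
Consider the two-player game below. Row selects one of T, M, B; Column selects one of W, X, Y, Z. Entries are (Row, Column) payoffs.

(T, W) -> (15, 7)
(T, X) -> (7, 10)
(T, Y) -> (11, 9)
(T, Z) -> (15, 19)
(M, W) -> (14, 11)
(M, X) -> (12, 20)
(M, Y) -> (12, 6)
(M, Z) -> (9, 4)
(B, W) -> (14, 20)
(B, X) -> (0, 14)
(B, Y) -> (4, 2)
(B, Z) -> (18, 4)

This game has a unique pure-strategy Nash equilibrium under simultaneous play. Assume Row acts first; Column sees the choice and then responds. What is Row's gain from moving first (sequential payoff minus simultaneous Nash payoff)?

Column best-responds to each possible Row move:
- T: Column compares 7, 10, 9, 19 and picks Z; Row would get 15.
- M: Column compares 11, 20, 6, 4 and picks X; Row would get 12.
- B: Column compares 20, 14, 2, 4 and picks W; Row would get 14.
Row's induced payoffs are 15, 12, 14, so Row commits to T. Subgame-perfect outcome: (T, Z) with payoffs (15, 19).
For the simultaneous game, intersect best replies.
Row's best replies: W→T; X→M; Y→M; Z→B.
Column's best replies: T→Z; M→X; B→W.
The unique mutual best reply is (M, X), giving (12, 20).
Row's commitment gain: 15 − 12 = 3.

3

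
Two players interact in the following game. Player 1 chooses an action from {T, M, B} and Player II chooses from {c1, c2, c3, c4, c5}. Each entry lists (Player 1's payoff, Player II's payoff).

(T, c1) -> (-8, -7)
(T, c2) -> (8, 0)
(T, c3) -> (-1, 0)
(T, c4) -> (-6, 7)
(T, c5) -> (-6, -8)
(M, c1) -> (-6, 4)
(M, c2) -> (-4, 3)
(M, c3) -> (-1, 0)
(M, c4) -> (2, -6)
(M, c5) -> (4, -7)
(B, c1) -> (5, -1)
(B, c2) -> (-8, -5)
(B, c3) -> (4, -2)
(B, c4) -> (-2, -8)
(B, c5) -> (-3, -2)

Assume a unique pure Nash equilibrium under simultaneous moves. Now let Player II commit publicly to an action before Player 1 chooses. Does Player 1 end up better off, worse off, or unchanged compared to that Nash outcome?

better off

Solve by backward induction (Player II leads).
- c1: BR = B, leader payoff -1.
- c2: BR = T, leader payoff 0.
- c3: BR = B, leader payoff -2.
- c4: BR = M, leader payoff -6.
- c5: BR = M, leader payoff -7.
Among -1, 0, -2, -6, -7, the best is 0 at c2. Subgame-perfect outcome: (T, c2) with payoffs (8, 0).
Now find the simultaneous Nash equilibrium.
Player 1's best replies: c1→B; c2→T; c3→B; c4→M; c5→M.
Player II's best replies: T→c4; M→c1; B→c1.
The unique mutual best reply is (B, c1), giving (5, -1).
Player 1 earns 8 sequentially versus 5 at the Nash outcome: better off.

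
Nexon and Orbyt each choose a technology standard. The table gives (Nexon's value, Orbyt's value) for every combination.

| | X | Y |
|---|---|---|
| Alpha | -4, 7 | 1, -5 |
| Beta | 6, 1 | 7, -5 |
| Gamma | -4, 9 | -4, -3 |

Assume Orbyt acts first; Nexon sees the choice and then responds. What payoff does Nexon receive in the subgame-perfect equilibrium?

6

Work backward from Nexon's decision.
- X: BR = Beta, leader payoff 1.
- Y: BR = Beta, leader payoff -5.
Among 1, -5, the best is 1 at X. Subgame-perfect outcome: (Beta, X) with payoffs (6, 1).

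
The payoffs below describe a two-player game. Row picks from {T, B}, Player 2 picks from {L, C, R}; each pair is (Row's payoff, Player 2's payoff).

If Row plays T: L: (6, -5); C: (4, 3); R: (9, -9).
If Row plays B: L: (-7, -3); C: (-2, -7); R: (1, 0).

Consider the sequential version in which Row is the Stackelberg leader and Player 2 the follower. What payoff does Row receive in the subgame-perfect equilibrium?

Backward induction with Row moving first.
- T: Player 2 compares -5, 3, -9 and picks C; Row would get 4.
- B: Player 2 compares -3, -7, 0 and picks R; Row would get 1.
Maximizing over 4, 1, Row chooses T. Subgame-perfect outcome: (T, C) with payoffs (4, 3).

4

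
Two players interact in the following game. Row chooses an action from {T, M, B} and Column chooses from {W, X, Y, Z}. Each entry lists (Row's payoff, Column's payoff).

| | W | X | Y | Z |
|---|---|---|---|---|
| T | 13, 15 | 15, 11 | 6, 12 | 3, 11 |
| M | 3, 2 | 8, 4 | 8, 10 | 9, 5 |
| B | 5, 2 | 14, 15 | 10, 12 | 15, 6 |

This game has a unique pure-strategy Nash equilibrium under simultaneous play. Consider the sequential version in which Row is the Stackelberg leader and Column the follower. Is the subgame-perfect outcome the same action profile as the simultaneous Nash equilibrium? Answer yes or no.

Solve by backward induction (Row leads).
- T → Column plays W (best of 15, 11, 12, 11); Row gets 13.
- M → Column plays Y (best of 2, 4, 10, 5); Row gets 8.
- B → Column plays X (best of 2, 15, 12, 6); Row gets 14.
Among 13, 8, 14, the best is 14 at B. Subgame-perfect outcome: (B, X) with payoffs (14, 15).
Under simultaneous play:
Row's best replies: W→T; X→T; Y→B; Z→B.
Column's best replies: T→W; M→Y; B→X.
The unique mutual best reply is (T, W), giving (13, 15).
Sequential outcome (B, X) differs from the Nash profile (T, W).

no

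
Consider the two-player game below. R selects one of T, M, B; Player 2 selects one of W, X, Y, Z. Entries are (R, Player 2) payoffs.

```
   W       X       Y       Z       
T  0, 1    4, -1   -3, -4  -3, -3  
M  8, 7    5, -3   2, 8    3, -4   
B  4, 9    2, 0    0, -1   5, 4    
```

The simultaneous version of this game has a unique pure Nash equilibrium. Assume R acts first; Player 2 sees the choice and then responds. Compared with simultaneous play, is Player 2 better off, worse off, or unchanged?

Solve by backward induction (R leads).
- T: Player 2 compares 1, -1, -4, -3 and picks W; R would get 0.
- M: Player 2 compares 7, -3, 8, -4 and picks Y; R would get 2.
- B: Player 2 compares 9, 0, -1, 4 and picks W; R would get 4.
Among 0, 2, 4, the best is 4 at B. Subgame-perfect outcome: (B, W) with payoffs (4, 9).
For the simultaneous game, intersect best replies.
R's best replies: W→M; X→M; Y→M; Z→B.
Player 2's best replies: T→W; M→Y; B→W.
Only (M, Y) has each player best-responding; Nash payoffs (2, 8).
Player 2 earns 9 sequentially versus 8 at the Nash outcome: better off.

better off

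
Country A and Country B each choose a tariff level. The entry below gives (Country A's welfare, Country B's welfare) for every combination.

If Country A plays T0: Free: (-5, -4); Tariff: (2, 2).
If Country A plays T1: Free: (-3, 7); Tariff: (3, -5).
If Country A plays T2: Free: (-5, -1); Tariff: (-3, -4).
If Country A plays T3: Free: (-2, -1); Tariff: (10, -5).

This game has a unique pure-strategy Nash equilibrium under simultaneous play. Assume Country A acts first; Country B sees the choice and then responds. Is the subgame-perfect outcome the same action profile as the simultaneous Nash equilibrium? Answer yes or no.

Country B best-responds to each possible Country A move:
- T0: Country B compares -4, 2 and picks Tariff; Country A would get 2.
- T1: Country B compares 7, -5 and picks Free; Country A would get -3.
- T2: Country B compares -1, -4 and picks Free; Country A would get -5.
- T3: Country B compares -1, -5 and picks Free; Country A would get -2.
Maximizing over 2, -3, -5, -2, Country A chooses T0. Subgame-perfect outcome: (T0, Tariff) with payoffs (2, 2).
Under simultaneous play:
Country A's best replies: Free→T3; Tariff→T3.
Country B's best replies: T0→Tariff; T1→Free; T2→Free; T3→Free.
Only (T3, Free) has each player best-responding; Nash payoffs (-2, -1).
Sequential outcome (T0, Tariff) differs from the Nash profile (T3, Free).

no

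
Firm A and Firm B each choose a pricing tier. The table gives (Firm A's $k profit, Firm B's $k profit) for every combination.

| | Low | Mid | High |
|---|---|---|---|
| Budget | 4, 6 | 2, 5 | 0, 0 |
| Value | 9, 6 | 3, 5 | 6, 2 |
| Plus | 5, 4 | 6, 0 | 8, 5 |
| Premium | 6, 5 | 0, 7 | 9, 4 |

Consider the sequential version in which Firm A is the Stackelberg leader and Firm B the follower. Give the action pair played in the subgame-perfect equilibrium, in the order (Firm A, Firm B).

(Value, Low)

Solve by backward induction (Firm A leads).
- Budget: Firm B compares 6, 5, 0 and picks Low; Firm A would get 4.
- Value: Firm B compares 6, 5, 2 and picks Low; Firm A would get 9.
- Plus: Firm B compares 4, 0, 5 and picks High; Firm A would get 8.
- Premium: Firm B compares 5, 7, 4 and picks Mid; Firm A would get 0.
Among 4, 9, 8, 0, the best is 9 at Value. Subgame-perfect outcome: (Value, Low) with payoffs (9, 6).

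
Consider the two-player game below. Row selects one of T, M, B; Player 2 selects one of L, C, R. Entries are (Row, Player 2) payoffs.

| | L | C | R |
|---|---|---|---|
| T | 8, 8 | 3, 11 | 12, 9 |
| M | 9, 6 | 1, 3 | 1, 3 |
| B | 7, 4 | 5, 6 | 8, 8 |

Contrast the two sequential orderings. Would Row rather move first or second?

second

If Row leads: Player 2's best replies are T→C, M→L, B→R; Row's induced payoffs 3, 9, 8; outcome (M, L), payoffs (9, 6).
If Player 2 leads: Row's best replies are L→M, C→B, R→T; Player 2's induced payoffs 6, 6, 9; outcome (T, R), payoffs (12, 9).
Row gets 9 moving first and 12 moving second, so Row prefers to move second.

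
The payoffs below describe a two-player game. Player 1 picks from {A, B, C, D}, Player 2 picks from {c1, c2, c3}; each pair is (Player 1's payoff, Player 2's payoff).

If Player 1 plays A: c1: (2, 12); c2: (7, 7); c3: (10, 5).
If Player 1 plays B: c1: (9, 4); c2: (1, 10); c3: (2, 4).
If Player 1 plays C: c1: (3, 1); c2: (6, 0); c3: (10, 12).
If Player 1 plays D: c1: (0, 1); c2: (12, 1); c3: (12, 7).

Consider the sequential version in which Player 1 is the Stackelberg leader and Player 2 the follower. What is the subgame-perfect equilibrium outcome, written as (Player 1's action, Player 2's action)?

(D, c3)

Backward induction with Player 1 moving first.
- A: Player 2 compares 12, 7, 5 and picks c1; Player 1 would get 2.
- B: Player 2 compares 4, 10, 4 and picks c2; Player 1 would get 1.
- C: Player 2 compares 1, 0, 12 and picks c3; Player 1 would get 10.
- D: Player 2 compares 1, 1, 7 and picks c3; Player 1 would get 12.
Maximizing over 2, 1, 10, 12, Player 1 chooses D. Subgame-perfect outcome: (D, c3) with payoffs (12, 7).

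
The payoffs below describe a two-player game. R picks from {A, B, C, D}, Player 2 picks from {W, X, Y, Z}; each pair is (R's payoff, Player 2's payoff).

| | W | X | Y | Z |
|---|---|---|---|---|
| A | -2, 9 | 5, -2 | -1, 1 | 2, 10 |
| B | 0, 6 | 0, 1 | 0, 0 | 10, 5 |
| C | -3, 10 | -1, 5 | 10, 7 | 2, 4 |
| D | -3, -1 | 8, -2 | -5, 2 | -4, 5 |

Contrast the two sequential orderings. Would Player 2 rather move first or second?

If R leads: Player 2's best replies are A→Z, B→W, C→W, D→Z; R's induced payoffs 2, 0, -3, -4; outcome (A, Z), payoffs (2, 10).
If Player 2 leads: R's best replies are W→B, X→D, Y→C, Z→B; Player 2's induced payoffs 6, -2, 7, 5; outcome (C, Y), payoffs (10, 7).
Player 2 gets 7 moving first and 10 moving second, so Player 2 prefers to move second.

second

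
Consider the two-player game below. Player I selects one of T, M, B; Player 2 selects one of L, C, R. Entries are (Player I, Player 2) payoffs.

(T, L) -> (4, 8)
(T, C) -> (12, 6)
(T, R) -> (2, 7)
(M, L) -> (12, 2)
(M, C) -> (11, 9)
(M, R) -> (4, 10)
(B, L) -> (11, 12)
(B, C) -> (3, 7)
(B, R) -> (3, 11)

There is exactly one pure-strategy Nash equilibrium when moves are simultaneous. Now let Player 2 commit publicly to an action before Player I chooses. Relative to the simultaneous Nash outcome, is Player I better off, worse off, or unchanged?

Backward induction with Player 2 moving first.
- L: BR = M, leader payoff 2.
- C: BR = T, leader payoff 6.
- R: BR = M, leader payoff 10.
Player 2's induced payoffs are 2, 6, 10, so Player 2 commits to R. Subgame-perfect outcome: (M, R) with payoffs (4, 10).
Now find the simultaneous Nash equilibrium.
Player I's best replies: L→M; C→T; R→M.
Player 2's best replies: T→L; M→R; B→L.
Only (M, R) has each player best-responding; Nash payoffs (4, 10).
Player I earns 4 sequentially versus 4 at the Nash outcome: unchanged.

unchanged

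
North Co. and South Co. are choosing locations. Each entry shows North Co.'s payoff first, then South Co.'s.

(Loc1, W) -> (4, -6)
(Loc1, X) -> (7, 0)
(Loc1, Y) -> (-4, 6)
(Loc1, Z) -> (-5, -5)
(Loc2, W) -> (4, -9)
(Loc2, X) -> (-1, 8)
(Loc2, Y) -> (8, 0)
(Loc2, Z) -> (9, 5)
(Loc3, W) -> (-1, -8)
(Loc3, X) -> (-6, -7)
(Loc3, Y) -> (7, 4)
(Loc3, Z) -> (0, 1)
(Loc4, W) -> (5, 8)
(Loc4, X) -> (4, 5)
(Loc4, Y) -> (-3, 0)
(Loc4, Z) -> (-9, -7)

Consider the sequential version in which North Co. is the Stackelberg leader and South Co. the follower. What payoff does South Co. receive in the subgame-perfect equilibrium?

4

Backward induction with North Co. moving first.
- Loc1: BR = Y, leader payoff -4.
- Loc2: BR = X, leader payoff -1.
- Loc3: BR = Y, leader payoff 7.
- Loc4: BR = W, leader payoff 5.
Among -4, -1, 7, 5, the best is 7 at Loc3. Subgame-perfect outcome: (Loc3, Y) with payoffs (7, 4).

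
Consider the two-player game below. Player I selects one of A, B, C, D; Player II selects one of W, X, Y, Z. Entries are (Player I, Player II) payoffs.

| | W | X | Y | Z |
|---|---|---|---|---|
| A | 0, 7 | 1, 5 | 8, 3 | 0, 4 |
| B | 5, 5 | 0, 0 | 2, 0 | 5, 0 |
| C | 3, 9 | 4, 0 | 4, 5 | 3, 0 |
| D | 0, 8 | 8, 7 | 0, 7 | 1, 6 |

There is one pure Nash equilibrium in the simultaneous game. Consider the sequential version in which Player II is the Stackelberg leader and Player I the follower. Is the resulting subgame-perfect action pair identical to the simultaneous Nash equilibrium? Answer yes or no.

Solve by backward induction (Player II leads).
- W: Player I compares 0, 5, 3, 0 and picks B; Player II would get 5.
- X: Player I compares 1, 0, 4, 8 and picks D; Player II would get 7.
- Y: Player I compares 8, 2, 4, 0 and picks A; Player II would get 3.
- Z: Player I compares 0, 5, 3, 1 and picks B; Player II would get 0.
Among 5, 7, 3, 0, the best is 7 at X. Subgame-perfect outcome: (D, X) with payoffs (8, 7).
Now find the simultaneous Nash equilibrium.
Player I's best replies: W→B; X→D; Y→A; Z→B.
Player II's best replies: A→W; B→W; C→W; D→W.
The unique mutual best reply is (B, W), giving (5, 5).
Sequential outcome (D, X) differs from the Nash profile (B, W).

no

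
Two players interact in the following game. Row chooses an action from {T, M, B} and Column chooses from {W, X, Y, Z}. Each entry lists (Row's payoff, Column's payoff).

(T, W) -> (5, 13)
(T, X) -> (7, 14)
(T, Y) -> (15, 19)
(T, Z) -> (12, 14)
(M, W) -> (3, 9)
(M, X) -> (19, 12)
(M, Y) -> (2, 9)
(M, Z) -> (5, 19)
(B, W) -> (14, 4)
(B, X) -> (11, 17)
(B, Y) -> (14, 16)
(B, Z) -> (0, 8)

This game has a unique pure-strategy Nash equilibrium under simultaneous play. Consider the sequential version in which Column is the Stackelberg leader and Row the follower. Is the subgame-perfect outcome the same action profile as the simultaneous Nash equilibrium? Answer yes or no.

Row best-responds to each possible Column move:
- W: Row compares 5, 3, 14 and picks B; Column would get 4.
- X: Row compares 7, 19, 11 and picks M; Column would get 12.
- Y: Row compares 15, 2, 14 and picks T; Column would get 19.
- Z: Row compares 12, 5, 0 and picks T; Column would get 14.
Among 4, 12, 19, 14, the best is 19 at Y. Subgame-perfect outcome: (T, Y) with payoffs (15, 19).
For the simultaneous game, intersect best replies.
Row's best replies: W→B; X→M; Y→T; Z→T.
Column's best replies: T→Y; M→Z; B→X.
The unique mutual best reply is (T, Y), giving (15, 19).
Sequential outcome (T, Y) coincides with the Nash profile (T, Y).

yes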